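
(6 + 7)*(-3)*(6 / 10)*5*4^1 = -468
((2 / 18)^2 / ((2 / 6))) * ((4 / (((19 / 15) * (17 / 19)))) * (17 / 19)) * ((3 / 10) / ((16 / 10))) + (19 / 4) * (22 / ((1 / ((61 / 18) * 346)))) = 83811941 / 684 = 122532.08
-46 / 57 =-0.81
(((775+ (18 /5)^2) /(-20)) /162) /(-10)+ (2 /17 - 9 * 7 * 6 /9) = -576385117 /13770000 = -41.86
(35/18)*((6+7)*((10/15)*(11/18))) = 5005/486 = 10.30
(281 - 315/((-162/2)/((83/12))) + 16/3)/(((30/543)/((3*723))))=1475654809/120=12297123.41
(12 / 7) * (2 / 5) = 0.69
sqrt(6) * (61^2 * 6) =22326 * sqrt(6) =54687.31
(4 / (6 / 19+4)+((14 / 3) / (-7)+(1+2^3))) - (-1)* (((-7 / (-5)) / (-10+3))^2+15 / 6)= 72571 / 6150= 11.80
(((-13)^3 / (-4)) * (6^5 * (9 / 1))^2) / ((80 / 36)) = 6052713346368 / 5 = 1210542669273.60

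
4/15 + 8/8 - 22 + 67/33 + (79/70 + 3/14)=-20051/1155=-17.36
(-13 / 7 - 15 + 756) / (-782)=-2587 / 2737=-0.95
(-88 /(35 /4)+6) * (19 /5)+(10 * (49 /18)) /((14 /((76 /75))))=-63536 /4725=-13.45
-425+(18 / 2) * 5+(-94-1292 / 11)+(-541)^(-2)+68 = -1685257187 / 3219491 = -523.45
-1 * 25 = -25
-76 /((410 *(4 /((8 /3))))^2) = -76 /378225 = -0.00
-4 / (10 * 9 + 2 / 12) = -24 / 541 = -0.04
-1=-1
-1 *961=-961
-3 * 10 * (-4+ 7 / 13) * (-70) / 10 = -9450 / 13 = -726.92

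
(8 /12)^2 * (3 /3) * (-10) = -40 /9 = -4.44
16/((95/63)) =1008/95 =10.61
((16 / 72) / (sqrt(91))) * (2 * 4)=16 * sqrt(91) / 819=0.19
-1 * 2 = -2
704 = 704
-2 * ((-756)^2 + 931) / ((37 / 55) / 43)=-2707768910 / 37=-73182943.51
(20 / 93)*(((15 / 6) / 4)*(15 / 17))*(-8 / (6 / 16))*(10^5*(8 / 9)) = -3200000000 / 14229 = -224892.82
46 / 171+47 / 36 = 359 / 228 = 1.57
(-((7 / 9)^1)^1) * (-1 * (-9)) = -7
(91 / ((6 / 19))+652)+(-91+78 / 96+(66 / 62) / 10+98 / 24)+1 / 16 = 1059247 / 1240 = 854.23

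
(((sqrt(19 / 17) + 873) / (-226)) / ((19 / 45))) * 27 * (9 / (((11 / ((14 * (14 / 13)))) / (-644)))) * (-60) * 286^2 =-20677224987619200 / 2147 - 23685251990400 * sqrt(323) / 36499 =-9642414885154.25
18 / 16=9 / 8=1.12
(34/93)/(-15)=-34/1395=-0.02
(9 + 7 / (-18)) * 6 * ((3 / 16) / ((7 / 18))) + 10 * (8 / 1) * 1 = 5875 / 56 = 104.91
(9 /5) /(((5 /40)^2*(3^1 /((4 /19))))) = 768 /95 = 8.08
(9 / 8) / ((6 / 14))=21 / 8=2.62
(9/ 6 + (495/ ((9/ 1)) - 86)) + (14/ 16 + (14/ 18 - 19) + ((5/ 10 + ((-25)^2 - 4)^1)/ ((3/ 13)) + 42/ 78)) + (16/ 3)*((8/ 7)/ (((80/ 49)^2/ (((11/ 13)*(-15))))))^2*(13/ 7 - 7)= 1116172129/ 608400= 1834.60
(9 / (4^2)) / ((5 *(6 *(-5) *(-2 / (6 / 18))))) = 0.00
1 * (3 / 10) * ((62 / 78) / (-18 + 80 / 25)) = -31 / 1924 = -0.02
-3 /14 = -0.21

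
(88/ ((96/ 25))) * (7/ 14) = 275/ 24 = 11.46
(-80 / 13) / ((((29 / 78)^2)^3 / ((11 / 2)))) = -7622140331520 / 594823321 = -12814.12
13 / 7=1.86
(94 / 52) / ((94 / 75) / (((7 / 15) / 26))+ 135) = 0.01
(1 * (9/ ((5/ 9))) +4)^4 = 104060401/ 625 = 166496.64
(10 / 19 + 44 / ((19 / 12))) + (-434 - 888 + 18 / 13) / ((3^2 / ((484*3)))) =-157855946 / 741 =-213030.97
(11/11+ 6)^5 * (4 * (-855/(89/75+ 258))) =-615856500/2777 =-221770.44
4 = 4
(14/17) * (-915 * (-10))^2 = 1172115000/17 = 68947941.18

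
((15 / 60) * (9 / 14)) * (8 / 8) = 9 / 56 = 0.16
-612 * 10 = -6120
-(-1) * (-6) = -6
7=7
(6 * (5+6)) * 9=594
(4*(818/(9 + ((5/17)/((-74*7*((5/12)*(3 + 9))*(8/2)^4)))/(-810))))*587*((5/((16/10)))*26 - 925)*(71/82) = -105050276649198720000/673798487081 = -155907557.92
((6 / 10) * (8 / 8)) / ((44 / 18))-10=-1073 / 110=-9.75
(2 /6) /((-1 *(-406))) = 1 /1218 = 0.00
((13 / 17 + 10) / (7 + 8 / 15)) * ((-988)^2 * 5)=13397576400 / 1921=6974271.94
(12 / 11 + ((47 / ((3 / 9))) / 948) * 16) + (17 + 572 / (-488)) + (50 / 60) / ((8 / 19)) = 54139639 / 2544432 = 21.28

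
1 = 1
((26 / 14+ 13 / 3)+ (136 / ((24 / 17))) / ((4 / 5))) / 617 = 3545 / 17276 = 0.21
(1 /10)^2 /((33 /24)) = 2 /275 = 0.01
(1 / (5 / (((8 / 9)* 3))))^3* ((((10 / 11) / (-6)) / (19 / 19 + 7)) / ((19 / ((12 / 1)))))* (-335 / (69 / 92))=68608 / 84645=0.81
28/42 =2/3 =0.67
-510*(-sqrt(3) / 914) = 255*sqrt(3) / 457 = 0.97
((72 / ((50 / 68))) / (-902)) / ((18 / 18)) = -1224 / 11275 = -0.11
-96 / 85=-1.13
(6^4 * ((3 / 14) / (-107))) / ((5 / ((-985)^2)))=-377223480 / 749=-503636.15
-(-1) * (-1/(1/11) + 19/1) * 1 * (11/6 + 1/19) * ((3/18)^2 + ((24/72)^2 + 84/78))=122335/6669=18.34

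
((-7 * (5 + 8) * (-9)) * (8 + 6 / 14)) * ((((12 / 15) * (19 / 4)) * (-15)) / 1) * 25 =-9836775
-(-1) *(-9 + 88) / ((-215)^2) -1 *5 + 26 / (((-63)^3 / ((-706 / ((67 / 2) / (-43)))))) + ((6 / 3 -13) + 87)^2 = 4469073349555946 / 774414312525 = 5770.91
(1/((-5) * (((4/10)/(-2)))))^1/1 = 1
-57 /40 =-1.42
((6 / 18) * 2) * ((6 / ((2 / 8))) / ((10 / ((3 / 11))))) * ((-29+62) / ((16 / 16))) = 14.40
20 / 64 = 5 / 16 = 0.31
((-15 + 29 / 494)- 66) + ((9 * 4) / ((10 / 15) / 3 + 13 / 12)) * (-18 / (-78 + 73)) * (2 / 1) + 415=61828939 / 116090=532.59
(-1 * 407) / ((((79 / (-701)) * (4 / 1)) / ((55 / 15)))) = 3138377 / 948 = 3310.52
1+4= 5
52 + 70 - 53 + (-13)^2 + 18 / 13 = 3112 / 13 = 239.38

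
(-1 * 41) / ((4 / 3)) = -123 / 4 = -30.75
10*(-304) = -3040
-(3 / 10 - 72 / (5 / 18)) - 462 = -2031 / 10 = -203.10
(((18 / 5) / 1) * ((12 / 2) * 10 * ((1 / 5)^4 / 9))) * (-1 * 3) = -72 / 625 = -0.12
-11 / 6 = -1.83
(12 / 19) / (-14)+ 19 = 2521 / 133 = 18.95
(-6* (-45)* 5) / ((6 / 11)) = 2475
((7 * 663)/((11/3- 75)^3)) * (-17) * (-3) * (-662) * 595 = 1258607942865/4900172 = 256849.75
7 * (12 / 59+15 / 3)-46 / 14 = 33.14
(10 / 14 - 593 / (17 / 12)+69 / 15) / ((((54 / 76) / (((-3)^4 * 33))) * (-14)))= 462534138 / 4165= 111052.61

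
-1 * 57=-57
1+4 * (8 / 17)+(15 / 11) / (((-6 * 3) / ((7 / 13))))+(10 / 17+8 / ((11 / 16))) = 219755 / 14586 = 15.07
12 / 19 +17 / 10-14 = -2217 / 190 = -11.67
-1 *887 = -887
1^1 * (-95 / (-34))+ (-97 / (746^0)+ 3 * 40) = 877 / 34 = 25.79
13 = 13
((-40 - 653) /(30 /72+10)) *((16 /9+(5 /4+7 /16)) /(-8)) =115269 /4000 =28.82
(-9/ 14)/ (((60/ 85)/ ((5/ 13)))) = -255/ 728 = -0.35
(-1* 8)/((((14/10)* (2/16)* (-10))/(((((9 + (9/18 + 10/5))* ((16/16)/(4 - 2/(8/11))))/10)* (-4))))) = -16.82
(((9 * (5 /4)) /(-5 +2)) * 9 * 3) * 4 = -405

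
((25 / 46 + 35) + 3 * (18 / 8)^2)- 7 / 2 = 47.23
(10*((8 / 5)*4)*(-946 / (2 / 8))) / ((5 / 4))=-193740.80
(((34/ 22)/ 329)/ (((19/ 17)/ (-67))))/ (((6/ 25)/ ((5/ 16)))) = -2420375/ 6601056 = -0.37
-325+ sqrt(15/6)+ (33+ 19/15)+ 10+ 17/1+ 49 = -3221/15+ sqrt(10)/2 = -213.15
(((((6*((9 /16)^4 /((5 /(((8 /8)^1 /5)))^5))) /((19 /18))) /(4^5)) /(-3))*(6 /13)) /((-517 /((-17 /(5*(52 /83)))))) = -249954417 /2719886540800000000000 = -0.00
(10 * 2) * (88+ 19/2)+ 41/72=140441/72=1950.57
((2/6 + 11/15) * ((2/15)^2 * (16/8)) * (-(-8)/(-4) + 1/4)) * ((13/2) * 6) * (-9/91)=32/125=0.26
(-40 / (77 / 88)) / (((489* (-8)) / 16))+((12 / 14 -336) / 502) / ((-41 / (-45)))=-19225625 / 35226093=-0.55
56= 56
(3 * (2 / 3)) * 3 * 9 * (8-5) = 162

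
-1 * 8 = -8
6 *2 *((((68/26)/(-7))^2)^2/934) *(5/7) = 40090080/224171547509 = 0.00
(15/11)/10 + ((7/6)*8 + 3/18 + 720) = 729.64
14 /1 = 14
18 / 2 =9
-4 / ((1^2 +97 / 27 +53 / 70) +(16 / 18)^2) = -22680 / 34813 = -0.65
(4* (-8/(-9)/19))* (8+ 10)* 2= 128/19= 6.74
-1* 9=-9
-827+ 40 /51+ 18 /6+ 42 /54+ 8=-814.44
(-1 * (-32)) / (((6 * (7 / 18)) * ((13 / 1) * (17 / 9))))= 864 / 1547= 0.56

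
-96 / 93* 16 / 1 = -512 / 31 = -16.52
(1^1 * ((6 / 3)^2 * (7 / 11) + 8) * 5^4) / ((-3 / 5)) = -362500 / 33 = -10984.85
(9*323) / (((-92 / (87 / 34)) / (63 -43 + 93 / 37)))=-12392541 / 6808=-1820.29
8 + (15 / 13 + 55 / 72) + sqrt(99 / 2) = 3 * sqrt(22) / 2 + 9283 / 936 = 16.95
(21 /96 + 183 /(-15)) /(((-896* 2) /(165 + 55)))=21087 /14336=1.47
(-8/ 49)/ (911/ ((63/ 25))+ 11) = -18/ 41069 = -0.00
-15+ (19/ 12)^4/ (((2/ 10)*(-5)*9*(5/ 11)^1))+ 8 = -7965371/ 933120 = -8.54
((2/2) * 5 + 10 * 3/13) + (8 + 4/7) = 1445/91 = 15.88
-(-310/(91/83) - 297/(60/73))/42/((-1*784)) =-0.02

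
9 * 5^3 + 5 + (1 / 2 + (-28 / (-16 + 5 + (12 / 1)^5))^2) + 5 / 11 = 1540429736127369 / 1362061580902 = 1130.95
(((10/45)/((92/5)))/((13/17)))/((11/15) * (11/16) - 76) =-3400/16252743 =-0.00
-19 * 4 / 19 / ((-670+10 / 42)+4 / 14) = 84 / 14059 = 0.01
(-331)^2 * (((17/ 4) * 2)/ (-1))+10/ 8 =-3725069/ 4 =-931267.25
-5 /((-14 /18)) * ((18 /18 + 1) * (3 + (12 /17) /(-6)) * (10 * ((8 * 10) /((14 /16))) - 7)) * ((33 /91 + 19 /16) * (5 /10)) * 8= 645039315 /3094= 208480.71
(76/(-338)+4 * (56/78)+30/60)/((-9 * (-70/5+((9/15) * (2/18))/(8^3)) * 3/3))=4084480/163536399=0.02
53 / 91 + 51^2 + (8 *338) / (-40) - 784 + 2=797152 / 455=1751.98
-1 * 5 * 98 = -490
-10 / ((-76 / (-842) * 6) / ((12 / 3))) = -4210 / 57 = -73.86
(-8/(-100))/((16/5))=1/40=0.02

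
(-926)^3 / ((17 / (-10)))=7940227760 / 17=467072221.18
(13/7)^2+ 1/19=3260/931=3.50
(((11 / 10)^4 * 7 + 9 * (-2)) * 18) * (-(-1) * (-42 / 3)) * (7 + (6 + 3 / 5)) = 26565.26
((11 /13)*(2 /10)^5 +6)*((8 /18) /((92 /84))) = 6825308 /2803125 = 2.43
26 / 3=8.67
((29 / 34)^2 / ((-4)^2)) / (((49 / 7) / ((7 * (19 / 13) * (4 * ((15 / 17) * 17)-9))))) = 47937 / 14144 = 3.39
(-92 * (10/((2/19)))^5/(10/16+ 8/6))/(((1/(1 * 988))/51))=-860883167242800000/47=-18316663132825531.91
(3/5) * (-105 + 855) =450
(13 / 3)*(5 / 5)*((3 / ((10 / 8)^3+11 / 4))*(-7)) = -832 / 43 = -19.35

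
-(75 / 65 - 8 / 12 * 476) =12331 / 39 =316.18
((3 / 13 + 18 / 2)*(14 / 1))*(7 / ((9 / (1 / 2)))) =1960 / 39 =50.26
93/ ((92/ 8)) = 186/ 23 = 8.09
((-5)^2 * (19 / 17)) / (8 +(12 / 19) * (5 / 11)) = 99275 / 29444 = 3.37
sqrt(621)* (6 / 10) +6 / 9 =2 / 3 +9* sqrt(69) / 5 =15.62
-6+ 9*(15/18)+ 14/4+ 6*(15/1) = 95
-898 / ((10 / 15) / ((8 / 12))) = -898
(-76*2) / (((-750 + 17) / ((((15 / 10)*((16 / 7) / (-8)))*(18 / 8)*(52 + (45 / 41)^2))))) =-91762362 / 8625211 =-10.64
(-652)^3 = -277167808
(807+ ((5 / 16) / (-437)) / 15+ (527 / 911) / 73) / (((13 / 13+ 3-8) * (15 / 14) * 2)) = -1576049018243 / 16739603136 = -94.15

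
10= 10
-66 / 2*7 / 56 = -33 / 8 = -4.12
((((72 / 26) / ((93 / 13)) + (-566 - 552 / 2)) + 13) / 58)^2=659821969 / 3232804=204.10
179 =179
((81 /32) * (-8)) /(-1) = 20.25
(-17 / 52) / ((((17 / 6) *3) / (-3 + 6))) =-3 / 26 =-0.12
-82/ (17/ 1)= -82/ 17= -4.82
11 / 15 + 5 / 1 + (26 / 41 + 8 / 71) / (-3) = 5.48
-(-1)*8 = 8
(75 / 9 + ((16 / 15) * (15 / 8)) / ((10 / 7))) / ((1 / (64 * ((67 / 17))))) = 626048 / 255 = 2455.09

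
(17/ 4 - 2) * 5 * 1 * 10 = 225/ 2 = 112.50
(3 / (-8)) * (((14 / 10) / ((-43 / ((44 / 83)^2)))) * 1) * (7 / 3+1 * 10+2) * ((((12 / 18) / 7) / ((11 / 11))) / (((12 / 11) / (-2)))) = -2662 / 310005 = -0.01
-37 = -37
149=149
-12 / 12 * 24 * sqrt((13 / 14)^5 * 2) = -1014 * sqrt(91) / 343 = -28.20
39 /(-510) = -13 /170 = -0.08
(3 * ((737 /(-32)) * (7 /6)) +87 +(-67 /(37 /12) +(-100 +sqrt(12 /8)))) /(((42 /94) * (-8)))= 4278927 /132608 - 47 * sqrt(6) /336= 31.92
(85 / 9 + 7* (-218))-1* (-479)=-9338 / 9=-1037.56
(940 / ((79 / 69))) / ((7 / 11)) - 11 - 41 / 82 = 1414201 / 1106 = 1278.66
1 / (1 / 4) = 4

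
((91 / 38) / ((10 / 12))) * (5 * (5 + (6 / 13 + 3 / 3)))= 1764 / 19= 92.84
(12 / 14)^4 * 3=3888 / 2401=1.62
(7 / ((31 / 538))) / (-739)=-3766 / 22909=-0.16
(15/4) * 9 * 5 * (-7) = -4725/4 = -1181.25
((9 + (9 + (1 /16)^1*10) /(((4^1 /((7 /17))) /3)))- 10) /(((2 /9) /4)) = 9657 /272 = 35.50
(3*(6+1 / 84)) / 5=101 / 28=3.61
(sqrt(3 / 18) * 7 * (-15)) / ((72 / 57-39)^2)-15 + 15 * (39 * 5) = 2910-12635 * sqrt(6) / 1028178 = 2909.97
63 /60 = 21 /20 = 1.05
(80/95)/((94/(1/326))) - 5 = -727791/145559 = -5.00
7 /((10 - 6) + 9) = 7 /13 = 0.54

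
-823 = -823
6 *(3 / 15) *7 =42 / 5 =8.40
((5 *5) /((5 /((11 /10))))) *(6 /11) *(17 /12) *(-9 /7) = -153 /28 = -5.46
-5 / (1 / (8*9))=-360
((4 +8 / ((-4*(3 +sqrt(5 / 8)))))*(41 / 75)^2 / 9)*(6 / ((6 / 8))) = 53792*sqrt(10) / 3391875 +591712 / 678375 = 0.92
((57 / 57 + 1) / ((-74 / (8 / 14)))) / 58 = -0.00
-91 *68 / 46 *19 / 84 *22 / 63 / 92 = -0.12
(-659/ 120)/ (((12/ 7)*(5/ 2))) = -4613/ 3600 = -1.28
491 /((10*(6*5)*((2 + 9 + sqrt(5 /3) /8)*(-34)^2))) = 21604 /167815075 - 491*sqrt(15) /1006890450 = 0.00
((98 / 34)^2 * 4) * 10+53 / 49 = 4721277 / 14161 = 333.40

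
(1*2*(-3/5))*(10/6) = -2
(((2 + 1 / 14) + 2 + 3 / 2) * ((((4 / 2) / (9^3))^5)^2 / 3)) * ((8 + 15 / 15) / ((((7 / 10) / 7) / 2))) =0.00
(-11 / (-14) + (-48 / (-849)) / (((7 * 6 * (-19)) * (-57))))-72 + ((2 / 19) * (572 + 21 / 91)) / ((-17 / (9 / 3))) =-33261745873 / 406404414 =-81.84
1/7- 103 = -720/7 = -102.86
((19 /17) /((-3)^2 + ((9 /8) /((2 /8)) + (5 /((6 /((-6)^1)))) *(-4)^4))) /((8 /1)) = -19 /172244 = -0.00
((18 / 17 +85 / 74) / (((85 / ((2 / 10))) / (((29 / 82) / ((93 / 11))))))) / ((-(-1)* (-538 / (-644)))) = 142623943 / 548388901050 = 0.00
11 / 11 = 1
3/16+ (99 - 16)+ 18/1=1619/16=101.19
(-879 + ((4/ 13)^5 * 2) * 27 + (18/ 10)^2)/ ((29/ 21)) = -170681837382/ 269187425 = -634.06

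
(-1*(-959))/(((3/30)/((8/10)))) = 7672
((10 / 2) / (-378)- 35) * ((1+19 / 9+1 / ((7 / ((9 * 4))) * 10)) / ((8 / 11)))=-16625807 / 95256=-174.54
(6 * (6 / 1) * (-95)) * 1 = -3420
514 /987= 0.52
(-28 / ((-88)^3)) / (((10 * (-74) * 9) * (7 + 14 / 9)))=-1 / 1386795520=-0.00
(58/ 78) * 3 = 29/ 13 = 2.23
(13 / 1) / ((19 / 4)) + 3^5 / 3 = 1591 / 19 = 83.74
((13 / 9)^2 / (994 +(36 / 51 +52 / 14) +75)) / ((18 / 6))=20111 / 31040091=0.00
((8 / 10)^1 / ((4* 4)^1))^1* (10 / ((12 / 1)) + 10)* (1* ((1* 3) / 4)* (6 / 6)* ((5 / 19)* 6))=195 / 304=0.64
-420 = -420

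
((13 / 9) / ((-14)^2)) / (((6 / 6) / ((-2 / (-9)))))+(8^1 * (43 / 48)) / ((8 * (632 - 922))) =-26729 / 18416160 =-0.00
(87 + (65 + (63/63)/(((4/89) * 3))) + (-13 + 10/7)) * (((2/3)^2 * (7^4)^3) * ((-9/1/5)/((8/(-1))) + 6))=2038182928169311/360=5661619244914.75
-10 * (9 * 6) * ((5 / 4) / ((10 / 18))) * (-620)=753300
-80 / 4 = -20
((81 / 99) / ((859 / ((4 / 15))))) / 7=0.00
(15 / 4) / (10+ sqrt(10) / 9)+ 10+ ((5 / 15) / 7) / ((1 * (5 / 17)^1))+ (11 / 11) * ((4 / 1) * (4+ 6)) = 17171587 / 339780 - 27 * sqrt(10) / 6472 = 50.52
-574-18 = -592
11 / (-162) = -11 / 162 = -0.07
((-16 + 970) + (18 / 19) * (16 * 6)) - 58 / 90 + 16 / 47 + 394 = 57811883 / 40185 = 1438.64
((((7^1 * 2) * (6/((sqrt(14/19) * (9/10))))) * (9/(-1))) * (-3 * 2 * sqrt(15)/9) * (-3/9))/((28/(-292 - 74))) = 1220 * sqrt(3990)/7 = 11009.01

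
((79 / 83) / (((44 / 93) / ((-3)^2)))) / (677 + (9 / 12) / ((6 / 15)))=132246 / 4958503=0.03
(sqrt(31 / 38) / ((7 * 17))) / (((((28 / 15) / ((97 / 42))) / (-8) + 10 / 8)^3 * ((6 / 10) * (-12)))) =-4563365000 * sqrt(1178) / 225358154371161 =-0.00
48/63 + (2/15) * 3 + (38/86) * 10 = 25196/4515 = 5.58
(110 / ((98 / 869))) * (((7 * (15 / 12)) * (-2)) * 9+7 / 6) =-3202265 / 21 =-152488.81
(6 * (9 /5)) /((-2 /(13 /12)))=-117 /20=-5.85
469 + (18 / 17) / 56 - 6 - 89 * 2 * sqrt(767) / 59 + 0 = 220397 / 476 - 178 * sqrt(767) / 59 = 379.47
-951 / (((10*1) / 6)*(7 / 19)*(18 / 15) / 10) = -90345 / 7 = -12906.43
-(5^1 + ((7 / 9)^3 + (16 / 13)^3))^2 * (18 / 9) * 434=-119789707676699200 / 2565164201769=-46698.65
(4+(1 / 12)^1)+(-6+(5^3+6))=1549 / 12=129.08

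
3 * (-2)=-6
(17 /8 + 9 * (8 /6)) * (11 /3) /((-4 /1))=-1243 /96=-12.95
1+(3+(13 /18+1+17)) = 409 /18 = 22.72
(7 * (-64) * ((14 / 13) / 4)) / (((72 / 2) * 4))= -98 / 117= -0.84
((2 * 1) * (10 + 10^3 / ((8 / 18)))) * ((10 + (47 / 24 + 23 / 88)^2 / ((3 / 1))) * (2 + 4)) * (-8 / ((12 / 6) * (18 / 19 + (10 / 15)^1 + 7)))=-26131952860 / 178233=-146616.80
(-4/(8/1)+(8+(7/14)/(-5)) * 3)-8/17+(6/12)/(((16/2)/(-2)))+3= 17411/680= 25.60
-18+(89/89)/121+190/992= -1068297/60016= -17.80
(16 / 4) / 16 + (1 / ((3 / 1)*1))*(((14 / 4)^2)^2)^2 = 5764993 / 768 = 7506.50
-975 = -975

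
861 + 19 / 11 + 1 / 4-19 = 37135 / 44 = 843.98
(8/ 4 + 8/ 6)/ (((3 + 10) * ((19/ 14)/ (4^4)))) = 35840/ 741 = 48.37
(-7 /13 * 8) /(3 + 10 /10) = -14 /13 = -1.08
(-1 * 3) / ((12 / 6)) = -3 / 2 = -1.50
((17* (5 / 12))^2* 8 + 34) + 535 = 17467 / 18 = 970.39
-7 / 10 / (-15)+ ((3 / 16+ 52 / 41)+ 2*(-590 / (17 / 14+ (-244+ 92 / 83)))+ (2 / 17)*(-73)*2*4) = -14638263029747 / 234885375600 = -62.32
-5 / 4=-1.25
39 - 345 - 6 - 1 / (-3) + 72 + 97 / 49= -34940 / 147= -237.69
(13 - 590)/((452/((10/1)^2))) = -14425/113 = -127.65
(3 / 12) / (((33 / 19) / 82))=779 / 66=11.80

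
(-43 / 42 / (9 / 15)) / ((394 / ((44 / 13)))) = -2365 / 161343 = -0.01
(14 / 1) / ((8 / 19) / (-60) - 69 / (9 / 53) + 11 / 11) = -1995 / 57761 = -0.03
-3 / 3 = -1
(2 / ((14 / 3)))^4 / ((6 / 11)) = 0.06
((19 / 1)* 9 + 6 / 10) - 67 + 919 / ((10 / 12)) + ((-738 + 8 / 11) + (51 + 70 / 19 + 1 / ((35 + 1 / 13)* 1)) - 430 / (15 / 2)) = 11725067 / 25080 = 467.51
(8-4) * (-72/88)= -36/11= -3.27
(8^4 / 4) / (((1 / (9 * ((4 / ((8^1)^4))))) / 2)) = 18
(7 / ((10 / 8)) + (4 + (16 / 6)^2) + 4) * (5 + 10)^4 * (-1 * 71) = -74443500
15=15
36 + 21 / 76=36.28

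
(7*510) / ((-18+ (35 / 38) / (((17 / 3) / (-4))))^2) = 62075755 / 6048096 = 10.26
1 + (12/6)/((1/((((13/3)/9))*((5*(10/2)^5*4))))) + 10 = 1625297/27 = 60196.19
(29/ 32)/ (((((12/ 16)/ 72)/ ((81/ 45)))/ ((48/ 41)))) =37584/ 205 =183.34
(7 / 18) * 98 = 343 / 9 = 38.11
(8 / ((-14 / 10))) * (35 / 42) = -100 / 21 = -4.76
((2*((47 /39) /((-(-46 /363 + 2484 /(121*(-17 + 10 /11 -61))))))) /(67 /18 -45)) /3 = -14467728 /292136455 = -0.05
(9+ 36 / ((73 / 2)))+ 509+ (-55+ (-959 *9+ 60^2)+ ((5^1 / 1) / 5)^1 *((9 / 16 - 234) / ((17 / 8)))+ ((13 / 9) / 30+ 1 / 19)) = -14886917399 / 3183165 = -4676.77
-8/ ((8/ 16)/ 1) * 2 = -32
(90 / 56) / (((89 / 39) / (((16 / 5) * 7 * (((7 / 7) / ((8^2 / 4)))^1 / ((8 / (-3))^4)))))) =0.02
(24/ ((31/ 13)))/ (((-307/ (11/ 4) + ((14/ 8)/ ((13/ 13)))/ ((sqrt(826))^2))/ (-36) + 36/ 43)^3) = 161983774455686006833152/ 983012107792054648095113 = 0.16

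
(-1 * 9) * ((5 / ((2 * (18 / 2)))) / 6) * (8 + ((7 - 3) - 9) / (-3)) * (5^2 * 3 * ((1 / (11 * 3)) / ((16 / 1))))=-3625 / 6336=-0.57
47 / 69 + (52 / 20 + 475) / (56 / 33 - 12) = -1339394 / 29325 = -45.67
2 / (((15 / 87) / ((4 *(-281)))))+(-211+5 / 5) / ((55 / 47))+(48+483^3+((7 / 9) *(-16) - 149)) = 55769301572 / 495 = 112665255.70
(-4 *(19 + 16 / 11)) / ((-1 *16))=225 / 44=5.11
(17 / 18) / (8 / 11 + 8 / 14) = 1309 / 1800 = 0.73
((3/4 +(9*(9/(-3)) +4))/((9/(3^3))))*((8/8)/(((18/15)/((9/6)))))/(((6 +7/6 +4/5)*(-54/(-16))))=-2225/717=-3.10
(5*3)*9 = 135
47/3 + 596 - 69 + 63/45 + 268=12181/15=812.07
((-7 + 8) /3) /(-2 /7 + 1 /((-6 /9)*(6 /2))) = -14 /33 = -0.42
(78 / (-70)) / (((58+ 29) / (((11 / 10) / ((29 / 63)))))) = -0.03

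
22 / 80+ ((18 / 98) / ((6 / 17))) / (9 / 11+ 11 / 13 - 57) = 0.27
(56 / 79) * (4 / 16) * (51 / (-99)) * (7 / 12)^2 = -5831 / 187704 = -0.03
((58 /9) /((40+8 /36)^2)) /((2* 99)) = 0.00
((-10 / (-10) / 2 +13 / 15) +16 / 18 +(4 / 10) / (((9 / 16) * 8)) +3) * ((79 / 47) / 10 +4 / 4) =29341 / 4700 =6.24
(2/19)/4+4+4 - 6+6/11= 2.57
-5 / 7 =-0.71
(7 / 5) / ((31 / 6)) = 0.27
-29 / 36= -0.81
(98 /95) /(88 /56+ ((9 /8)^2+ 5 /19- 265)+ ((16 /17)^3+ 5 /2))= -215700352 /54065464455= -0.00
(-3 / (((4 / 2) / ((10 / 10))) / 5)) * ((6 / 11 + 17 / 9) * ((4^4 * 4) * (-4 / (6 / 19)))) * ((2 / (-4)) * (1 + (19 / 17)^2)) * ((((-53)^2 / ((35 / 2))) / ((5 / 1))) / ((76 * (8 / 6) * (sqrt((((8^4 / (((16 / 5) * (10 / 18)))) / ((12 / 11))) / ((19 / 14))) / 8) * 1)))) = -1408095520 * sqrt(4389) / 15421329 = -6049.13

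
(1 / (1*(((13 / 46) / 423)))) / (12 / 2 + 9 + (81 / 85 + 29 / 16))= 26462880 / 314093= 84.25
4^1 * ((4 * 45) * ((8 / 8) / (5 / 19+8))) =13680 / 157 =87.13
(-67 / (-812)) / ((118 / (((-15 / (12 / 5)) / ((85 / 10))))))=-1675 / 3257744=-0.00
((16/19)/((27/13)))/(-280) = -26/17955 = -0.00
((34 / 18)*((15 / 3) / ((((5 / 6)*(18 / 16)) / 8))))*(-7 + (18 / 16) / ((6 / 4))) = -503.70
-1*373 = -373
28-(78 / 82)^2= 45547 / 1681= 27.10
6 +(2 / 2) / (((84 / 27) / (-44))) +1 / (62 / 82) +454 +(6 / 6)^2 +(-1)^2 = 97472 / 217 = 449.18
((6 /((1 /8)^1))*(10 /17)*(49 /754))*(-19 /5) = -44688 /6409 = -6.97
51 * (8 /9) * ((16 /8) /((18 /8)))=1088 /27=40.30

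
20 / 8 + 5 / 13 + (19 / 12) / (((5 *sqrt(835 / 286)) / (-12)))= 75 / 26 - 19 *sqrt(238810) / 4175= 0.66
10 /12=5 /6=0.83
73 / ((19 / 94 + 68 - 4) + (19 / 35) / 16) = 1921360 / 1690693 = 1.14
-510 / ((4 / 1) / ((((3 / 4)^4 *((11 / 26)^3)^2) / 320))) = -7318318491 / 10122552147968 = -0.00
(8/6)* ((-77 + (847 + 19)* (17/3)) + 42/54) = 173920/27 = 6441.48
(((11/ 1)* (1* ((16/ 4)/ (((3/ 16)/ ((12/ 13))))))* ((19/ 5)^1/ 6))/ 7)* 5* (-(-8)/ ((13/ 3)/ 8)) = 1712128/ 1183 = 1447.28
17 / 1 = 17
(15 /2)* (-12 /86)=-45 /43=-1.05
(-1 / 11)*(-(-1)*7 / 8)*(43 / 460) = -301 / 40480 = -0.01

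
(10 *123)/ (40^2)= 123/ 160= 0.77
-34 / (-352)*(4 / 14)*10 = 85 / 308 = 0.28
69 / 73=0.95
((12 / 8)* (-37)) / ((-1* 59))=111 / 118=0.94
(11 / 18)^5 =161051 / 1889568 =0.09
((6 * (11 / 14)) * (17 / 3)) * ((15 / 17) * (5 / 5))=165 / 7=23.57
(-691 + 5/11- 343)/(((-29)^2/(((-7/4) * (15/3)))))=397915/37004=10.75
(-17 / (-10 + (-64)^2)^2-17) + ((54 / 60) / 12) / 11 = -31207870843 / 1836493560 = -16.99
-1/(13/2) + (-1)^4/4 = 5/52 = 0.10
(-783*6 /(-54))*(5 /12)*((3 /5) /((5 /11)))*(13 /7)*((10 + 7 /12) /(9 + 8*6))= 526669 /31920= 16.50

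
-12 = -12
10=10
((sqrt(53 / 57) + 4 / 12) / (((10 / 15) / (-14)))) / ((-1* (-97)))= -7* sqrt(3021) / 1843 - 7 / 97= -0.28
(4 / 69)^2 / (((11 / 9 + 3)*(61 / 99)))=792 / 613111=0.00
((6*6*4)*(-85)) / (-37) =12240 / 37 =330.81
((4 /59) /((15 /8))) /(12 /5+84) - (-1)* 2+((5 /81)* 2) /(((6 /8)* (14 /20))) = 224360 /100359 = 2.24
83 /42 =1.98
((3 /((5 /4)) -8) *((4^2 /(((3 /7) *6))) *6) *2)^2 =39337984 /225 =174835.48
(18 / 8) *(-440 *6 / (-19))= 5940 / 19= 312.63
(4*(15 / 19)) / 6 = 0.53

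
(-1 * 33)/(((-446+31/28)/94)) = 86856/12457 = 6.97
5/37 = 0.14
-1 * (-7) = 7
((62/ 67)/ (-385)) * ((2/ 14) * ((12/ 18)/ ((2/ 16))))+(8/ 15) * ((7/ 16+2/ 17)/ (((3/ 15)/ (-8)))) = -109078124/ 9208815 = -11.84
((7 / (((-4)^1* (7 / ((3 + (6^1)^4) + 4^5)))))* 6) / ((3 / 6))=-6969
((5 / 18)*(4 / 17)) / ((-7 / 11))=-110 / 1071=-0.10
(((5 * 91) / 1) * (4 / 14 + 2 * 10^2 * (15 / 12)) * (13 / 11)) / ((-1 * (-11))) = 1480440 / 121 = 12235.04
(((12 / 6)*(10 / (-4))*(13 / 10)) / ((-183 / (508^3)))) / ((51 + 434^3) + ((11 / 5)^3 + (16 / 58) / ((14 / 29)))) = 372805706000 / 6544834457943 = 0.06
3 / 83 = 0.04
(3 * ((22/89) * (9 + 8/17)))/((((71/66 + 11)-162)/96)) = -67326336/14971135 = -4.50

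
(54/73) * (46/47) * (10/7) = 24840/24017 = 1.03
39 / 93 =13 / 31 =0.42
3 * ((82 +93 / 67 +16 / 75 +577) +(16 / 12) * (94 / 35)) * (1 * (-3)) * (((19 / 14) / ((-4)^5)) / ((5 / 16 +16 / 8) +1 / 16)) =35043921 / 10505600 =3.34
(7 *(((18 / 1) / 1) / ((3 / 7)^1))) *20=5880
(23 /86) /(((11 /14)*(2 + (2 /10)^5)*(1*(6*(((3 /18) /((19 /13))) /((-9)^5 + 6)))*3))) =-4894.66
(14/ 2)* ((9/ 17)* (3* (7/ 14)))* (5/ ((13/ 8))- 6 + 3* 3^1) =14931/ 442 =33.78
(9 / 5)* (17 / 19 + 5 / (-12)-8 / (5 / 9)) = -47613 / 1900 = -25.06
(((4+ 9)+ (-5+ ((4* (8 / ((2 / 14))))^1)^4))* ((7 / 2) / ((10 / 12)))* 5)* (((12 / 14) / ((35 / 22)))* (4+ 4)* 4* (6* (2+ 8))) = 382841037950976 / 7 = 54691576850139.43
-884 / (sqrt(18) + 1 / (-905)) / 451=-2172054300 * sqrt(2) / 6648844499 - 800020 / 6648844499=-0.46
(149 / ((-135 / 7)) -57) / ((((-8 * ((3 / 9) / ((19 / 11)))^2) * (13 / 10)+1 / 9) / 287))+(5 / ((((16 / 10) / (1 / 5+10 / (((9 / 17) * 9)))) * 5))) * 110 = 14000585309 / 207684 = 67412.92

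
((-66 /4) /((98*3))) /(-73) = 11 /14308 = 0.00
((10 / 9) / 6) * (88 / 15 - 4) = 28 / 81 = 0.35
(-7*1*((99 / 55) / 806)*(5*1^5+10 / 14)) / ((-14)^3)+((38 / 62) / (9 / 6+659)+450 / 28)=2934826424 / 182600509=16.07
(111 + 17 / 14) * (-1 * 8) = -6284 / 7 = -897.71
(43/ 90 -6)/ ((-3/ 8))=1988/ 135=14.73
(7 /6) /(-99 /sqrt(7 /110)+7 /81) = -1515591*sqrt(770) /14146958734-9261 /14146958734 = -0.00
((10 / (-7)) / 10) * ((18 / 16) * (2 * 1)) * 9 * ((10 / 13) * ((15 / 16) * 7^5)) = -14586075 / 416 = -35062.68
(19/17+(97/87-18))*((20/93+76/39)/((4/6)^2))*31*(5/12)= -991.53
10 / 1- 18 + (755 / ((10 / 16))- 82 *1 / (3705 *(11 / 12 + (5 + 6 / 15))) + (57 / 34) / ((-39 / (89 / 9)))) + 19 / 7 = 241081180369 / 200519046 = 1202.29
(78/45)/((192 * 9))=13/12960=0.00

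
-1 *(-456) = 456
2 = 2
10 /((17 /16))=160 /17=9.41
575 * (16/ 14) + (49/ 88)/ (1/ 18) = 205487/ 308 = 667.17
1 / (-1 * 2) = -1 / 2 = -0.50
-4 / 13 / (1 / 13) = -4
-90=-90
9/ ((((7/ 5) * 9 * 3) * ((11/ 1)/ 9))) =15/ 77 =0.19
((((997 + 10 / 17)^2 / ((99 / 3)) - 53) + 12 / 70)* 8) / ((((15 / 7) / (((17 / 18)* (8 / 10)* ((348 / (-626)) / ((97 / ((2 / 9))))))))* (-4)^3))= 97136804246 / 57484758375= 1.69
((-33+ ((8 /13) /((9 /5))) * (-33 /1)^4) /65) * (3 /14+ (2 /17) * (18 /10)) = 15810993 /5950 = 2657.31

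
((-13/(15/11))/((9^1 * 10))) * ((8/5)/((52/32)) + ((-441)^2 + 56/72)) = -625748288/30375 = -20600.77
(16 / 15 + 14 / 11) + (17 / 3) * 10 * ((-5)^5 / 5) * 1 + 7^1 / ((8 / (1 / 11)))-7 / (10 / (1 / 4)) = -7791173 / 220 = -35414.42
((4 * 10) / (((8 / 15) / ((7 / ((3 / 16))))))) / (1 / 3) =8400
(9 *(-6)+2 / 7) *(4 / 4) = -53.71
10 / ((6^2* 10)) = 1 / 36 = 0.03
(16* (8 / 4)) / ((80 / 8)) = 16 / 5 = 3.20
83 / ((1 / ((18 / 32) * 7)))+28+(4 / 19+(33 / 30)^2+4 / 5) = 2713451 / 7600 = 357.03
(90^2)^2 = 65610000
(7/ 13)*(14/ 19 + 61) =8211/ 247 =33.24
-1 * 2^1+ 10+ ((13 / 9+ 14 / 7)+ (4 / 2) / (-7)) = 703 / 63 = 11.16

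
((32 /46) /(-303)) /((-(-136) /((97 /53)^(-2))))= -5618 /1114712457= -0.00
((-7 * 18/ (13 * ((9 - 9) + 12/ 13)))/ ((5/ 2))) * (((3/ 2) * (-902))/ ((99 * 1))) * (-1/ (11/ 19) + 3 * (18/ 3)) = 51373/ 55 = 934.05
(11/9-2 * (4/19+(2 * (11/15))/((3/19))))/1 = -17.78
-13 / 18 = -0.72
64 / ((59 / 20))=1280 / 59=21.69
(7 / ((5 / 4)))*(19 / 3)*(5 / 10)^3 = 133 / 30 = 4.43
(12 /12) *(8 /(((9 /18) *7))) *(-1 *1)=-16 /7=-2.29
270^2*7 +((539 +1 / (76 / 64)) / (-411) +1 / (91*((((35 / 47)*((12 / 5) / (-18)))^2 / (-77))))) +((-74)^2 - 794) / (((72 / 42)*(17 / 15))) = 57799004201125 / 112751548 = 512622.71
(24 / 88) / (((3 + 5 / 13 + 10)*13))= 1 / 638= 0.00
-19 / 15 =-1.27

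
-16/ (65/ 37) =-592/ 65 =-9.11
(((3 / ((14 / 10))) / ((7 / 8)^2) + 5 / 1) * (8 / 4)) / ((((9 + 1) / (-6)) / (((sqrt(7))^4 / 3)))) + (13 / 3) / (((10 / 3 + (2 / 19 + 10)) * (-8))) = -6558689 / 42896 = -152.90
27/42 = 9/14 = 0.64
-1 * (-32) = 32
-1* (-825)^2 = -680625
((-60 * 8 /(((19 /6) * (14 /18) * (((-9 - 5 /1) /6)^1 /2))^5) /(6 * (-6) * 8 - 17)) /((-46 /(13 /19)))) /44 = 556992887353344 /205093719827796961777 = 0.00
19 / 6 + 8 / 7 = 181 / 42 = 4.31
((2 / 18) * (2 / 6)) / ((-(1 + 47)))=-1 / 1296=-0.00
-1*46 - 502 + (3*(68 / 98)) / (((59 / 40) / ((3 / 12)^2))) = -547.91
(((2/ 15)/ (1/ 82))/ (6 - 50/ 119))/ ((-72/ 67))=-326893/ 179280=-1.82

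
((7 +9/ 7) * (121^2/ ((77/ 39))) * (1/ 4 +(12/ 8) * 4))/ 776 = 37634025/ 76048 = 494.87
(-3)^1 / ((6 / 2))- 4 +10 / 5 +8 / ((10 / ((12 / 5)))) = -27 / 25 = -1.08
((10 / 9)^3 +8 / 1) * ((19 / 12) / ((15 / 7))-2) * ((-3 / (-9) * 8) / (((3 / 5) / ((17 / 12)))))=-13182344 / 177147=-74.41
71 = 71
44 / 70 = 22 / 35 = 0.63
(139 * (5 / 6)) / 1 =115.83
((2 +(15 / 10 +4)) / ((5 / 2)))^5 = 243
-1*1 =-1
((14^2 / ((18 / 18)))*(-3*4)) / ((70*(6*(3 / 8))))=-224 / 15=-14.93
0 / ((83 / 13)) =0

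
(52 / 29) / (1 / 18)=936 / 29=32.28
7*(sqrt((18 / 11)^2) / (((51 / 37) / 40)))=62160 / 187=332.41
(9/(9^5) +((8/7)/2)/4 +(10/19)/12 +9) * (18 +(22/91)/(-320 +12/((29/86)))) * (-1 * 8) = -108300697200259/81869424273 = -1322.85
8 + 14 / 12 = 55 / 6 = 9.17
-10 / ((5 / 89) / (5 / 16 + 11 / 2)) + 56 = -978.62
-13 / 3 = -4.33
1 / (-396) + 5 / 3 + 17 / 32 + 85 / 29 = 470975 / 91872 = 5.13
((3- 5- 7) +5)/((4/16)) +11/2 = -21/2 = -10.50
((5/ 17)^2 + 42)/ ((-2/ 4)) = -24326/ 289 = -84.17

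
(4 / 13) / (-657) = -4 / 8541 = -0.00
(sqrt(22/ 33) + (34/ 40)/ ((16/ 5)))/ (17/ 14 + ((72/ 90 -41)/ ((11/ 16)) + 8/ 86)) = -33110 * sqrt(6)/ 5678241 -281435/ 60567904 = -0.02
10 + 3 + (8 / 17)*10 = 301 / 17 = 17.71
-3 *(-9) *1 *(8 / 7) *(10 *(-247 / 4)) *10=-1333800 / 7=-190542.86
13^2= 169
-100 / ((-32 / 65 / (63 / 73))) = 102375 / 584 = 175.30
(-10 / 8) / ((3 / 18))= -7.50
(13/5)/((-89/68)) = -884/445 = -1.99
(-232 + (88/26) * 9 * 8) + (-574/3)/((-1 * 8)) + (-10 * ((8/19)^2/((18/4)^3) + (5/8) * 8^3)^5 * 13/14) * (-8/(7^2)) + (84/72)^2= 166962645035144109776528604820185201187891/32820636491914726285131778074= 5087123922056.63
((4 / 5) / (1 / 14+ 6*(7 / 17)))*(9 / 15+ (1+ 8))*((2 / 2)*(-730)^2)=974055936 / 605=1610009.81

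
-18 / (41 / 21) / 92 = -189 / 1886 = -0.10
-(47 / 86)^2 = -2209 / 7396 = -0.30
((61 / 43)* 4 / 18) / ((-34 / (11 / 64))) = -0.00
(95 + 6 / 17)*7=11347 / 17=667.47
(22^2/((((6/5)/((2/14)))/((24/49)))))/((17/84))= 116160/833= 139.45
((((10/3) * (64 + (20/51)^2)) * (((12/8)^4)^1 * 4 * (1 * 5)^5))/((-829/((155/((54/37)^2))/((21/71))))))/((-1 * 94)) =2455026523515625/57461346621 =42724.83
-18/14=-9/7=-1.29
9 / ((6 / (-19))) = -57 / 2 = -28.50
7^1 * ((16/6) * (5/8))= 35/3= 11.67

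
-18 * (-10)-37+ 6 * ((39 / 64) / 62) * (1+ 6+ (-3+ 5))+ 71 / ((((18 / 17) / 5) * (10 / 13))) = 10345621 / 17856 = 579.39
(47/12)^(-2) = 144/2209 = 0.07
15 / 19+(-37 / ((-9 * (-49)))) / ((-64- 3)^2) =29694032 / 37613331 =0.79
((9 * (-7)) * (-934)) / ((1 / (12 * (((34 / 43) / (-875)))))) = -3429648 / 5375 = -638.07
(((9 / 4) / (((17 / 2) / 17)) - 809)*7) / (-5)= 11263 / 10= 1126.30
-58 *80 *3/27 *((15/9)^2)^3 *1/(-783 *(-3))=-2500000/531441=-4.70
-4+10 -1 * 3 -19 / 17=32 / 17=1.88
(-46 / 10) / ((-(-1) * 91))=-0.05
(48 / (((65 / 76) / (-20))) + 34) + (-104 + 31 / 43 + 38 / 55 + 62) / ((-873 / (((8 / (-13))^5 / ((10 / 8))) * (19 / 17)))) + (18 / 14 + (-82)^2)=857022190674559253 / 152040000137025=5636.82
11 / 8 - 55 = -429 / 8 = -53.62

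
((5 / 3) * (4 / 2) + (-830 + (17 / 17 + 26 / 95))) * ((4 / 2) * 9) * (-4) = 5645688 / 95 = 59428.29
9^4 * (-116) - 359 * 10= -764666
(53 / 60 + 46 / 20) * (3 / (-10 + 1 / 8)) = -382 / 395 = -0.97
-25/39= -0.64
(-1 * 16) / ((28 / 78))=-44.57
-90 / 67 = -1.34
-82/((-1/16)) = 1312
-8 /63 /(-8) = 1 /63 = 0.02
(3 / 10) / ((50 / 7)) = 21 / 500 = 0.04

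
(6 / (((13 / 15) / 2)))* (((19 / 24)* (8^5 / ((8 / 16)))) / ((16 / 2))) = 1167360 / 13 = 89796.92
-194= -194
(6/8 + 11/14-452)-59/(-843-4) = -217991/484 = -450.39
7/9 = 0.78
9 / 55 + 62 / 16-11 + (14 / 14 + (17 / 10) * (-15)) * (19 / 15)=-50153 / 1320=-37.99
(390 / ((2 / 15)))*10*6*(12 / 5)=421200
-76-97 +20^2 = 227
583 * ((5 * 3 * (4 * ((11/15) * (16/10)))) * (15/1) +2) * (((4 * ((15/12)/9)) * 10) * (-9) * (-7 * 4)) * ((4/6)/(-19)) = -1727079200/57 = -30299635.09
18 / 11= 1.64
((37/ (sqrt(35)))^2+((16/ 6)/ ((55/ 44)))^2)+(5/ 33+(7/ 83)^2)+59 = 12272245292/ 119351925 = 102.82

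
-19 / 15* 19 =-361 / 15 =-24.07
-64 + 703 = 639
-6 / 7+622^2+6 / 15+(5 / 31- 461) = 419268634 / 1085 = 386422.70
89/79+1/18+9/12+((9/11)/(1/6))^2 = 8957999/344124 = 26.03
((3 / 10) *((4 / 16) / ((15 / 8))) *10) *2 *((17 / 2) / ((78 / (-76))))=-1292 / 195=-6.63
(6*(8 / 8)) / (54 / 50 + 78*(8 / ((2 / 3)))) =0.01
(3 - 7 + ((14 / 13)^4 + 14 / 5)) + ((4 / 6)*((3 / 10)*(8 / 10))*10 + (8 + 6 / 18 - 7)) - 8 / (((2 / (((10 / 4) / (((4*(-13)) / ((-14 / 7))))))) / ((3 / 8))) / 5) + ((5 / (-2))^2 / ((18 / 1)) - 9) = -32365283 / 5140980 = -6.30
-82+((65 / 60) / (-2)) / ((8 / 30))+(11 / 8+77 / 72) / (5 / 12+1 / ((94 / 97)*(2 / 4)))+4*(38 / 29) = -77.80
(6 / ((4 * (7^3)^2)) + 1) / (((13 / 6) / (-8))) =-5647224 / 1529437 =-3.69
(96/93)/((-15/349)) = -11168/465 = -24.02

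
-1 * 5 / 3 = -5 / 3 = -1.67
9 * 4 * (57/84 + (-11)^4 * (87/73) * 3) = 1884501.63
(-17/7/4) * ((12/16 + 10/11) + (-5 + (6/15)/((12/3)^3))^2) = -127323387/7884800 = -16.15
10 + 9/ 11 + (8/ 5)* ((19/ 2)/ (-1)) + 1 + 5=1.62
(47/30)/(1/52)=1222/15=81.47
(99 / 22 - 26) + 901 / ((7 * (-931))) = -282033 / 13034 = -21.64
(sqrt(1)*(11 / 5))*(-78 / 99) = -26 / 15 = -1.73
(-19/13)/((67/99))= -1881/871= -2.16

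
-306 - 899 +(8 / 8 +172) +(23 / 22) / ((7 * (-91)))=-1032.00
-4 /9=-0.44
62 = 62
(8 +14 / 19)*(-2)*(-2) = 664 / 19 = 34.95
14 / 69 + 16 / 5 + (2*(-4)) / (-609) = 239242 / 70035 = 3.42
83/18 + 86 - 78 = 227/18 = 12.61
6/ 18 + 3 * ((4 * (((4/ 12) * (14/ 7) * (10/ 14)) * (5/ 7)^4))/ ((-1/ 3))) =-208193/ 50421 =-4.13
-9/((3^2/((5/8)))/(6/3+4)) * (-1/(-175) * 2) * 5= -3/14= -0.21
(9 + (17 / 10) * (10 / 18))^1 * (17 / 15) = 3043 / 270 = 11.27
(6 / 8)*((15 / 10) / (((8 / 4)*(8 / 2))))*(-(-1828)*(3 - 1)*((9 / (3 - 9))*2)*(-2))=3084.75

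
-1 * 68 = -68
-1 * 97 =-97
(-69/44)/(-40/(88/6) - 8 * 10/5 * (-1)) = -0.12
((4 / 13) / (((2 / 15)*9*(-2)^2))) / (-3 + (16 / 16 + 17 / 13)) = -5 / 54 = -0.09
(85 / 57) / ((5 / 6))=1.79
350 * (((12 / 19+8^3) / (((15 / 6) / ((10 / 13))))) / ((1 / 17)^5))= 19361170052000 / 247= 78385303854.25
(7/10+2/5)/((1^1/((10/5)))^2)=22/5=4.40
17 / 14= 1.21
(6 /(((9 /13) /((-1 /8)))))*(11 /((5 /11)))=-1573 /60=-26.22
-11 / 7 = -1.57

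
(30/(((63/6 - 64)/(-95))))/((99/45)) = 28500/1177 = 24.21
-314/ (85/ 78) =-288.14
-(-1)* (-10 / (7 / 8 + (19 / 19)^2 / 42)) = -1680 / 151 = -11.13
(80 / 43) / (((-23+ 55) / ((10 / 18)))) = 25 / 774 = 0.03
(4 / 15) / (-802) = -2 / 6015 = -0.00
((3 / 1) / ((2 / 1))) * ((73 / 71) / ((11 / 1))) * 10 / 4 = 1095 / 3124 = 0.35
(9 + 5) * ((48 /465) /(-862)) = -112 /66805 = -0.00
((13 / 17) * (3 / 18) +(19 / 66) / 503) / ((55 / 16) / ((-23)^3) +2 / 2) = 0.13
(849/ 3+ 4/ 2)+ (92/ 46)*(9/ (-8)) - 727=-1777/ 4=-444.25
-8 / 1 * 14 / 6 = -56 / 3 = -18.67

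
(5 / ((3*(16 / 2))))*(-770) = -1925 / 12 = -160.42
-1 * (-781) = 781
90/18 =5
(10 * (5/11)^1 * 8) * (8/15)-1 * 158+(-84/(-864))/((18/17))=-1974659/14256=-138.51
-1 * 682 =-682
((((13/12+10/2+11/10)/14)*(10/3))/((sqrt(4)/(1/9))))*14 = 431/324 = 1.33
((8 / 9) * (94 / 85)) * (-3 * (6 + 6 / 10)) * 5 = -8272 / 85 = -97.32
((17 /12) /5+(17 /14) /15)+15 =2151 /140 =15.36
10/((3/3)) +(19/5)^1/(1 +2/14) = 533/40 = 13.32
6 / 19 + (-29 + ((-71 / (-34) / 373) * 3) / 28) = -193523273 / 6746824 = -28.68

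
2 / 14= 1 / 7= 0.14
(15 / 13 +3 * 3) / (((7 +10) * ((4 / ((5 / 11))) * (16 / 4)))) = 15 / 884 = 0.02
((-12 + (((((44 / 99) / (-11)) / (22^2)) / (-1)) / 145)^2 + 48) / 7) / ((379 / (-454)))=-49310055111577054 / 8004134618882325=-6.16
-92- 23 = -115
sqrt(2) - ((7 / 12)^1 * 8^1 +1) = -17 / 3 +sqrt(2) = -4.25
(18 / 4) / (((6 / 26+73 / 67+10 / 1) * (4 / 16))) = 7839 / 4930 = 1.59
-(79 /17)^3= -493039 /4913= -100.35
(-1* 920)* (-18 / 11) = 16560 / 11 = 1505.45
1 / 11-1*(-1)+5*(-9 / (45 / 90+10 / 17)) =-16386 / 407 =-40.26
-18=-18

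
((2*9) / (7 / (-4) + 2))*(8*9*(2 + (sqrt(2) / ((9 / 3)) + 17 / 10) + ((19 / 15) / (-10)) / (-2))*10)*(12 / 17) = 207360*sqrt(2) / 17 + 11705472 / 85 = 154961.51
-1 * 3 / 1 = -3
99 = 99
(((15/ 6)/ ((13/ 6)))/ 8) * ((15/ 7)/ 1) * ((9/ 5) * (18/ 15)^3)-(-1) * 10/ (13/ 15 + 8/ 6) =137807/ 25025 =5.51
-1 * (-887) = 887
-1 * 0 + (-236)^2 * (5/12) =69620/3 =23206.67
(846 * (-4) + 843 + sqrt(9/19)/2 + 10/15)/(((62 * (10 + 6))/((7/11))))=-53347/32736 + 21 * sqrt(19)/414656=-1.63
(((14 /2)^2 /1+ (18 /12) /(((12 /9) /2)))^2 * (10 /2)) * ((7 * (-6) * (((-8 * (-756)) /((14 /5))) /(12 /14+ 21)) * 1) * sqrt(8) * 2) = -3706605000 * sqrt(2) /17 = -308348885.96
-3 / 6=-0.50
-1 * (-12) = 12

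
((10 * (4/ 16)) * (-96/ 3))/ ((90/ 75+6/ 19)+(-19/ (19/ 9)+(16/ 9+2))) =68400/ 3169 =21.58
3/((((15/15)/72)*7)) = 216/7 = 30.86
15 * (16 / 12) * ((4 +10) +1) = 300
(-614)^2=376996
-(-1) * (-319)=-319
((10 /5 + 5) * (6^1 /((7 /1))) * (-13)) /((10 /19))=-741 /5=-148.20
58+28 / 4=65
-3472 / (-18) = 1736 / 9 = 192.89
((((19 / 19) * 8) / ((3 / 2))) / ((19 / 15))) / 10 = 8 / 19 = 0.42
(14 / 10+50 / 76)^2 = 4.23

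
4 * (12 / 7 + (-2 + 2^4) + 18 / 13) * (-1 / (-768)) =389 / 4368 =0.09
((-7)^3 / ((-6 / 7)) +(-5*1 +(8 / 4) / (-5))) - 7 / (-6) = 5939 / 15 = 395.93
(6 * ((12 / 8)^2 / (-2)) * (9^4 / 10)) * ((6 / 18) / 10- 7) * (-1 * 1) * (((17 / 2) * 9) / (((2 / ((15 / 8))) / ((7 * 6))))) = -118957221999 / 1280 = -92935329.69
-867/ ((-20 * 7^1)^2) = -867/ 19600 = -0.04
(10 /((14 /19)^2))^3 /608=309512375 /30118144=10.28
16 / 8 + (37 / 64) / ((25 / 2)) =1637 / 800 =2.05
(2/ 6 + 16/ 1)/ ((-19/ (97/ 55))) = -4753/ 3135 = -1.52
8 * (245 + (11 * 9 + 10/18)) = 24808/9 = 2756.44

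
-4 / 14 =-2 / 7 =-0.29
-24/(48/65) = -65/2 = -32.50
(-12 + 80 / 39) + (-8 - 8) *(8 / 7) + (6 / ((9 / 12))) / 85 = -652996 / 23205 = -28.14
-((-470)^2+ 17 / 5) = -1104517 / 5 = -220903.40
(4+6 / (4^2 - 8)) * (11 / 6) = 209 / 24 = 8.71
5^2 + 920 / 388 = 2655 / 97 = 27.37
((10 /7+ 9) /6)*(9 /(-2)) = -219 /28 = -7.82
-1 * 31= -31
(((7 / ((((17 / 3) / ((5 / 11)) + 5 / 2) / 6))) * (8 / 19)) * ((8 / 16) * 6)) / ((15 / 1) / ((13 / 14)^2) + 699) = 1703520 / 344285567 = 0.00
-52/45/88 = -13/990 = -0.01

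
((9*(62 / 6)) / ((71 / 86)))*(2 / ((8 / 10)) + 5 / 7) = 179955 / 497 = 362.08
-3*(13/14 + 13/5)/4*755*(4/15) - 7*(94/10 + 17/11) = -469263/770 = -609.43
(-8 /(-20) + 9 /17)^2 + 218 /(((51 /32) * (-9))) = -2796293 /195075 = -14.33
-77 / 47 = -1.64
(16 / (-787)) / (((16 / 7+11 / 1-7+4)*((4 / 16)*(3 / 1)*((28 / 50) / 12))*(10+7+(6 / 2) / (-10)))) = -4000 / 1182861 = -0.00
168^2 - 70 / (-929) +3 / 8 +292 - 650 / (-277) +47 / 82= 2407183820867 / 84405224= 28519.37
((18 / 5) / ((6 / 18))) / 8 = 27 / 20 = 1.35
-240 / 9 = -80 / 3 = -26.67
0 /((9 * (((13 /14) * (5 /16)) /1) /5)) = 0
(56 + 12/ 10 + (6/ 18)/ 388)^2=110828402281/ 33872400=3271.94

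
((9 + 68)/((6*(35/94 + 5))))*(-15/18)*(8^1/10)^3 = -115808/113625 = -1.02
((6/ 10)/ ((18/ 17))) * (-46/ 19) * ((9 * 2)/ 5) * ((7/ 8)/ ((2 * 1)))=-8211/ 3800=-2.16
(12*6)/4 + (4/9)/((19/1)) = 3082/171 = 18.02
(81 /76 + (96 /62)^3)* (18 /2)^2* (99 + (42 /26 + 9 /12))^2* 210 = 2556288443381129415 /3061084832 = 835092323.04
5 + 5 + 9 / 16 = 10.56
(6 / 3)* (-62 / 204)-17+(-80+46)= -2632 / 51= -51.61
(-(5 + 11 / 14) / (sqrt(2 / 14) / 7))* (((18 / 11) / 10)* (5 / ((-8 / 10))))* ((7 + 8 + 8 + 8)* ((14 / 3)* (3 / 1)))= 790965* sqrt(7) / 44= 47561.29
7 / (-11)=-7 / 11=-0.64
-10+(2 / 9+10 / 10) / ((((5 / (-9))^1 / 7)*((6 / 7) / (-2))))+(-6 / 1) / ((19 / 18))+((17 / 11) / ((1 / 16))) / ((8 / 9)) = 150691 / 3135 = 48.07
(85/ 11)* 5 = 425/ 11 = 38.64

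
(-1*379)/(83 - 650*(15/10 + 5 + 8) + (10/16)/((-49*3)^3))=9631217736/237400622933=0.04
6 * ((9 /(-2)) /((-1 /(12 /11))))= 324 /11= 29.45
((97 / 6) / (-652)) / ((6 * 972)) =-97 / 22814784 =-0.00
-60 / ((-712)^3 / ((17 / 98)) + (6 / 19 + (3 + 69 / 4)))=77520 / 2688311838773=0.00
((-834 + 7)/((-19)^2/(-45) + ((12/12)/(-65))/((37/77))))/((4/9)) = 161103735/697336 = 231.03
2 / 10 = 1 / 5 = 0.20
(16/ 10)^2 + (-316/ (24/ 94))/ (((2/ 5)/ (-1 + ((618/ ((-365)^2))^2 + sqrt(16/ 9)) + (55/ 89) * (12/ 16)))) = -56025601701998131/ 22746991041000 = -2462.99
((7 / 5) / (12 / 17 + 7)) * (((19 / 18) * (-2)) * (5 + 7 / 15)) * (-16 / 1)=2966432 / 88425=33.55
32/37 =0.86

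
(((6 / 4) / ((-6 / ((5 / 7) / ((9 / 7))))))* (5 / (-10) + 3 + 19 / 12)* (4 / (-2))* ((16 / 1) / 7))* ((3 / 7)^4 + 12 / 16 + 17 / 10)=119269 / 18522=6.44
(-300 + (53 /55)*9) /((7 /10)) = -4578 /11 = -416.18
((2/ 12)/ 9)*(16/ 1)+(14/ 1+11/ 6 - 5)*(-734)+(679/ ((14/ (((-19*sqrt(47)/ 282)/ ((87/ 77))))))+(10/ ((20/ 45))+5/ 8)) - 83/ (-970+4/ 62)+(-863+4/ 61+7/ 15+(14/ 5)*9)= -868162936855/ 99043992 - 141911*sqrt(47)/ 49068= -8785.25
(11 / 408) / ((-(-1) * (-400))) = -11 / 163200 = -0.00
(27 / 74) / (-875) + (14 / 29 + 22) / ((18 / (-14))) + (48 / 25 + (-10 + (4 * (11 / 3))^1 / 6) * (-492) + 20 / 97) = 6068553765881 / 1639275750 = 3701.97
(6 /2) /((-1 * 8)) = -3 /8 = -0.38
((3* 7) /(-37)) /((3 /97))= -679 /37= -18.35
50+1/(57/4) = 2854/57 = 50.07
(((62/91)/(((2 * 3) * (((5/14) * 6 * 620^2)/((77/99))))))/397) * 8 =7/3239817750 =0.00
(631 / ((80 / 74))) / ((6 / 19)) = 443593 / 240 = 1848.30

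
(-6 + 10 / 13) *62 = -4216 / 13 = -324.31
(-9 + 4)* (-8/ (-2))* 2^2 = -80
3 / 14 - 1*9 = -123 / 14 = -8.79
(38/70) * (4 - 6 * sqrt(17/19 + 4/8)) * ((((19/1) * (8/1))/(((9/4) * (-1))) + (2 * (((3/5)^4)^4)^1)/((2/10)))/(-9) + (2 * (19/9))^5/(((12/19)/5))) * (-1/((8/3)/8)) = -4367691983516818864664/63071136474609375 + 57469631362063406114 * sqrt(2014)/21023712158203125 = 53425.51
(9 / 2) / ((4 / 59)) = 531 / 8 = 66.38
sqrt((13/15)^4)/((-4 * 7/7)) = -169/900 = -0.19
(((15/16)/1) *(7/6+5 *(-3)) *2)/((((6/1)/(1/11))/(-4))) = 415/264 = 1.57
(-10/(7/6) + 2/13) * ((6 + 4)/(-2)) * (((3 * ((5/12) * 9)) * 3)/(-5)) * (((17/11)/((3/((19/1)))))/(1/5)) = -27834525/2002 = -13903.36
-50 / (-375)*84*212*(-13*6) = -926016 / 5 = -185203.20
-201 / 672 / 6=-67 / 1344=-0.05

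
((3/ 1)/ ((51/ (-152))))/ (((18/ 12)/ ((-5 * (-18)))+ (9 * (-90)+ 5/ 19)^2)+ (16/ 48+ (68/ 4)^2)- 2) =-1097440/ 80512665839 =-0.00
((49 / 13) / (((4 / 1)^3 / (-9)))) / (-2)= 441 / 1664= 0.27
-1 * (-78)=78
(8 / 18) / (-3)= -4 / 27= -0.15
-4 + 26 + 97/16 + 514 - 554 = -191/16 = -11.94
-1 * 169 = -169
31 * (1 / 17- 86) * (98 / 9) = -29009.92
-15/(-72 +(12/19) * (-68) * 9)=95/2904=0.03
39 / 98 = 0.40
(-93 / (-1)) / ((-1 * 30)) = -3.10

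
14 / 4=7 / 2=3.50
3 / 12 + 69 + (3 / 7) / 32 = 15515 / 224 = 69.26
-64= -64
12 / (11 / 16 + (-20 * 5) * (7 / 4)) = -192 / 2789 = -0.07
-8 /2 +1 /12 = -47 /12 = -3.92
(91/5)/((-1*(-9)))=91/45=2.02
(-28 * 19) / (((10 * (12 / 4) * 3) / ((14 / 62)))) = -1862 / 1395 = -1.33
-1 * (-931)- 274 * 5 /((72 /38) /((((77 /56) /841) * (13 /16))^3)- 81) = 41809024421669324999 /44907652521789939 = 931.00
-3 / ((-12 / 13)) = 13 / 4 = 3.25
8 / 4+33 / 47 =2.70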